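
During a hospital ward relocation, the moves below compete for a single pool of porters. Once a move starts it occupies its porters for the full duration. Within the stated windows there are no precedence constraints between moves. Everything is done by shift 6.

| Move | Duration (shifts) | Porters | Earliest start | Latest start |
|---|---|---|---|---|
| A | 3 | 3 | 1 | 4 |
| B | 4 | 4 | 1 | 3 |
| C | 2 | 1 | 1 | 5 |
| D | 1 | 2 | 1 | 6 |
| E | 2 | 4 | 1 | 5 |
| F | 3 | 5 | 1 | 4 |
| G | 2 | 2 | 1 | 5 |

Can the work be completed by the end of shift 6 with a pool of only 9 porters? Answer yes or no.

Total porter-shifts = 56; over 6 shifts the average is 56/6 > 9, so some shift must exceed 9.

no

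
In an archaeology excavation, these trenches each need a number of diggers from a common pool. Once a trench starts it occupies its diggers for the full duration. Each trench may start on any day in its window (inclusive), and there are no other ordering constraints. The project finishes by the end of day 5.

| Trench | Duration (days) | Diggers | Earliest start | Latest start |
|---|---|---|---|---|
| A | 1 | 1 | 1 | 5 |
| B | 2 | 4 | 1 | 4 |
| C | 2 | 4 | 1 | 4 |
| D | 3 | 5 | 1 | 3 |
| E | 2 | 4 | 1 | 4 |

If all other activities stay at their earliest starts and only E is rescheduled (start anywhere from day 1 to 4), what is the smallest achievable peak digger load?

14

E@1: d1:18  d2:17  d3:5  d4:0  d5:0 → peak 18
E@2: d1:14  d2:17  d3:9  d4:0  d5:0 → peak 17
E@3: d1:14  d2:13  d3:9  d4:4  d5:0 → peak 14
E@4: d1:14  d2:13  d3:5  d4:4  d5:4 → peak 14
Best is E@3, peak 14.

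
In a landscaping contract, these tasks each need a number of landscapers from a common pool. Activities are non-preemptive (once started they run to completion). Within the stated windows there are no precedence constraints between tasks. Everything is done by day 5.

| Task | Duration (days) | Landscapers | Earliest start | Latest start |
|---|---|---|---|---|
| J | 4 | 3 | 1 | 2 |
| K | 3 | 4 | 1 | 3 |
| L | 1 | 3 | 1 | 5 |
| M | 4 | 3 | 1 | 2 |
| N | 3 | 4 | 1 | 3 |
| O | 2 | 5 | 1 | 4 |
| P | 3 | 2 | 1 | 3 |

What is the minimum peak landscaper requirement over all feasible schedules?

Early-start (J@1, K@1, L@1, M@1, N@1, O@1, P@1) gives peak 24: d1:24  d2:21  d3:16  d4:6  d5:0.
Shift N→2, O→4.
Schedule J@1, K@1, L@1, M@1, N@2, O@4, P@1: d1:15  d2:16  d3:16  d4:15  d5:5 — peak 16.

16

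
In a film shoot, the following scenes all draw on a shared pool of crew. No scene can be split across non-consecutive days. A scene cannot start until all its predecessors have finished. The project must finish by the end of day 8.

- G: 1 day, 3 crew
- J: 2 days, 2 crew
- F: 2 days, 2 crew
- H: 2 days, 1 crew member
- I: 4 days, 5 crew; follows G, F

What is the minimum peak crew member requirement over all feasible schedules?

Early-start (G@1, J@1, F@1, H@1, I@3) gives peak 8: d1:8  d2:5  d3:5  d4:5  d5:5  d6:5  d7:0  d8:0.
Shift F→2, H→2, I→4.
Schedule G@1, J@1, F@2, H@2, I@4: d1:5  d2:5  d3:3  d4:5  d5:5  d6:5  d7:5  d8:0 — peak 5.
Total crew member-days = 33 over 8 days ⇒ peak ≥ ⌈33/8⌉ = 5, so 5 is optimal.

5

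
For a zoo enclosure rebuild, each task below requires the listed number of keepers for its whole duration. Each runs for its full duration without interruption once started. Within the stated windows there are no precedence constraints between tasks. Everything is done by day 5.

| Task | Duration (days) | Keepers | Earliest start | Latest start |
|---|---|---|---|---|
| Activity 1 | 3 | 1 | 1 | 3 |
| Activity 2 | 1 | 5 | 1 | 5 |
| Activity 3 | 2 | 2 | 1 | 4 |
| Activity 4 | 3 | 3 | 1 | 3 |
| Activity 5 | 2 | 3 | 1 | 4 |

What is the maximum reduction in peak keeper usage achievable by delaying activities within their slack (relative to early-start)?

8

Early-start peak: d1:14  d2:9  d3:4  d4:0  d5:0 ⇒ 14.
Leveled (Activity 1@1, Activity 2@1, Activity 3@2, Activity 4@2, Activity 5@4): d1:6  d2:6  d3:6  d4:6  d5:3 ⇒ 6.
Reduction 14 − 6 = 8.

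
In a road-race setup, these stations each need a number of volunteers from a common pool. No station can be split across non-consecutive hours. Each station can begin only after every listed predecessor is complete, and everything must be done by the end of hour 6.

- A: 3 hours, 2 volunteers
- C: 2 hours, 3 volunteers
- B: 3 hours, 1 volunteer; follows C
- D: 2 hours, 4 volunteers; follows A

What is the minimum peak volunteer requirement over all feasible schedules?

5

Schedule A@1, C@1, B@3, D@4: h1:5  h2:5  h3:3  h4:5  h5:5  h6:0 — peak 5.
No arrangement of the 9 feasible schedules does better.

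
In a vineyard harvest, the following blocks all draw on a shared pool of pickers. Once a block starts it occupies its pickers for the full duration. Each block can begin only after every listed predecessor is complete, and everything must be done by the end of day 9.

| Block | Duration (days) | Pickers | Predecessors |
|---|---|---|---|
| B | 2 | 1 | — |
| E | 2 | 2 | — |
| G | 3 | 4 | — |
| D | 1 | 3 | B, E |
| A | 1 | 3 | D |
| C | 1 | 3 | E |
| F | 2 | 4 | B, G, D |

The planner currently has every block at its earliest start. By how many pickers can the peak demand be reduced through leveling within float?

4

Early-start peak: d1:7  d2:7  d3:10  d4:7  d5:4  d6:0  d7:0  d8:0  d9:0 ⇒ 10.
Leveled (B@1, E@1, G@3, D@6, A@7, C@6, F@8): d1:3  d2:3  d3:4  d4:4  d5:4  d6:6  d7:3  d8:4  d9:4 ⇒ 6.
Reduction 10 − 6 = 4.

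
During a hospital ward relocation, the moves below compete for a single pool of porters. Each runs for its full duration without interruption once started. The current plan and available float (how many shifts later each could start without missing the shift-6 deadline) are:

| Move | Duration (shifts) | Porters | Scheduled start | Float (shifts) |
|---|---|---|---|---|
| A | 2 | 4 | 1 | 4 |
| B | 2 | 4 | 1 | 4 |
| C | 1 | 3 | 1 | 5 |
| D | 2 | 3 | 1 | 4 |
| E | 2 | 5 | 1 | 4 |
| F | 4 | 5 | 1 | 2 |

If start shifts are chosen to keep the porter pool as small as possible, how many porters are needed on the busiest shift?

10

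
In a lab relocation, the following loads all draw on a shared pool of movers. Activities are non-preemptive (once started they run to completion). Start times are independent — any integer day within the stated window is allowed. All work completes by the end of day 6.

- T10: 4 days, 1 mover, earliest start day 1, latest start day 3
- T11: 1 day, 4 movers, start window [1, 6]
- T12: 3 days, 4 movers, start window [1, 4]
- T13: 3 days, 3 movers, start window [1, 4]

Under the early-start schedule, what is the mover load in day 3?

8

At early start, day 3 has: T10, T12, T13.
Demand: 1 + 4 + 3 = 8.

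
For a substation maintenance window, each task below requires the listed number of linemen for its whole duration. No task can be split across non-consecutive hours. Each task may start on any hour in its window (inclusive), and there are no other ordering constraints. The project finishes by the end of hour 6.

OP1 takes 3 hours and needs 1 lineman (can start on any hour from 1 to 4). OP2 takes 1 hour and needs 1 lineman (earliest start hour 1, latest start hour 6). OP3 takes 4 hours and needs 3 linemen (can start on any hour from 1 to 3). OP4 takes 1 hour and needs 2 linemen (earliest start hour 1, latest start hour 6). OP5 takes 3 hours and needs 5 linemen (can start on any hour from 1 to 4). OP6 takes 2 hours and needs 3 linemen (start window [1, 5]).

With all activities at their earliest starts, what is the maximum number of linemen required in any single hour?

15

Early-start schedule: OP1@1, OP2@1, OP3@1, OP4@1, OP5@1, OP6@1.
Load per hour: hour 1: 15, hour 2: 12, hour 3: 9, hour 4: 3, hour 5: 0, hour 6: 0.
Peak is 15.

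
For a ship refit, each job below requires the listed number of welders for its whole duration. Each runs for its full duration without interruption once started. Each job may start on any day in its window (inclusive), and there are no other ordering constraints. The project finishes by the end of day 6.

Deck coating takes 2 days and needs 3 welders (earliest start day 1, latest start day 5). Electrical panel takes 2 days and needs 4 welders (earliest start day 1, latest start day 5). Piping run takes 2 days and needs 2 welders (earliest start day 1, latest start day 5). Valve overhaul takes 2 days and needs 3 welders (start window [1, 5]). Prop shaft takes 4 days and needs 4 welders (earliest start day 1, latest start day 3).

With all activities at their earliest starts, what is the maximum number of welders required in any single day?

Early-start schedule: Deck coating@1, Electrical panel@1, Piping run@1, Valve overhaul@1, Prop shaft@1.
Load per day: day 1: 16, day 2: 16, day 3: 4, day 4: 4, day 5: 0, day 6: 0.
Peak is 16.

16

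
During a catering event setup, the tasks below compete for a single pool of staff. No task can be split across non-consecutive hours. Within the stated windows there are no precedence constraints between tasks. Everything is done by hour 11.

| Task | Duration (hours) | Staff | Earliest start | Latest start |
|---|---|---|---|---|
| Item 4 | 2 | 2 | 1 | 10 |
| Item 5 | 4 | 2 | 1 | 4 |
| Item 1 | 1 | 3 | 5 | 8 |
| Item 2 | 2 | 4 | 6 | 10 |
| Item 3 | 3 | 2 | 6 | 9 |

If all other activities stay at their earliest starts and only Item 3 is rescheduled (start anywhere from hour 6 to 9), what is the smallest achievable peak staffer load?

4

Item 3@6: h1:4  h2:4  h3:2  h4:2  h5:3  h6:6  h7:6  h8:2  h9:0  h10:0  h11:0 → peak 6
Item 3@7: h1:4  h2:4  h3:2  h4:2  h5:3  h6:4  h7:6  h8:2  h9:2  h10:0  h11:0 → peak 6
Item 3@8: h1:4  h2:4  h3:2  h4:2  h5:3  h6:4  h7:4  h8:2  h9:2  h10:2  h11:0 → peak 4
Item 3@9: h1:4  h2:4  h3:2  h4:2  h5:3  h6:4  h7:4  h8:0  h9:2  h10:2  h11:2 → peak 4
Best is Item 3@8, peak 4.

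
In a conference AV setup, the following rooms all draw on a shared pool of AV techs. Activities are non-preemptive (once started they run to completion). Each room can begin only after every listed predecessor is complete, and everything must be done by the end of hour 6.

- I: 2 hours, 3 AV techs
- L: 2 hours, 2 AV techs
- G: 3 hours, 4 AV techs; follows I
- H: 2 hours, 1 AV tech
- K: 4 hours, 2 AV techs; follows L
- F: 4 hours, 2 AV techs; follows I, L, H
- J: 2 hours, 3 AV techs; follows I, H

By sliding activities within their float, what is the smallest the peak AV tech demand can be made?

Schedule I@1, L@1, G@3, H@1, K@3, F@3, J@3: h1:6  h2:6  h3:11  h4:11  h5:8  h6:4 — peak 11.
No arrangement of the 6 feasible schedules does better.

11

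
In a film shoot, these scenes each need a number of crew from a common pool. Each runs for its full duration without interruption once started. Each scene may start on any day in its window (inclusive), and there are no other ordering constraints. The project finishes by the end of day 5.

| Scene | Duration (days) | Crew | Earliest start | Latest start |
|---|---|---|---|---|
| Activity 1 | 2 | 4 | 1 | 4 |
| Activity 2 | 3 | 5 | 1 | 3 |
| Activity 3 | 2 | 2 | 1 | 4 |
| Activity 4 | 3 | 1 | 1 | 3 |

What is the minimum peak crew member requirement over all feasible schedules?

Early-start (Activity 1@1, Activity 2@1, Activity 3@1, Activity 4@1) gives peak 12: d1:12  d2:12  d3:6  d4:0  d5:0.
Shift Activity 2→3, Activity 4→3.
Schedule Activity 1@1, Activity 2@3, Activity 3@1, Activity 4@3: d1:6  d2:6  d3:6  d4:6  d5:6 — peak 6.
Total crew member-days = 30 over 5 days ⇒ peak ≥ ⌈30/5⌉ = 6, so 6 is optimal.

6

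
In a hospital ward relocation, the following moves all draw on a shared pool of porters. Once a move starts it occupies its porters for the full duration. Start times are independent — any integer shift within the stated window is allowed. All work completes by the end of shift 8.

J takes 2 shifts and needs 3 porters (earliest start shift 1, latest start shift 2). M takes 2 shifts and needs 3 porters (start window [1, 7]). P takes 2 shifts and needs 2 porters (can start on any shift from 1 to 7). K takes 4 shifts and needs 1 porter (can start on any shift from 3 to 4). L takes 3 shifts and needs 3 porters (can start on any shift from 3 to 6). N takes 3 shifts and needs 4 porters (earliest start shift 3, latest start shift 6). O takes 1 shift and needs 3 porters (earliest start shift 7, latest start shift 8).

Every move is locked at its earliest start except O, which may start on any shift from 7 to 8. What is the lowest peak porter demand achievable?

8

O@7: s1:8  s2:8  s3:8  s4:8  s5:8  s6:1  s7:3  s8:0 → peak 8
O@8: s1:8  s2:8  s3:8  s4:8  s5:8  s6:1  s7:0  s8:3 → peak 8
Best is O@7, peak 8.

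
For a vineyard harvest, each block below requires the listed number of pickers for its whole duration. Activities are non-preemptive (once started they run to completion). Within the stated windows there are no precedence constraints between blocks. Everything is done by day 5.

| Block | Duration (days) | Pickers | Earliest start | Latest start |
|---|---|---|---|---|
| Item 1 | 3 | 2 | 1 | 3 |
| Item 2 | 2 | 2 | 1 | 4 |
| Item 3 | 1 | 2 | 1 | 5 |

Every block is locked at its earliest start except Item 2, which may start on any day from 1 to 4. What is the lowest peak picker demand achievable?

4

Item 2@1: d1:6  d2:4  d3:2  d4:0  d5:0 → peak 6
Item 2@2: d1:4  d2:4  d3:4  d4:0  d5:0 → peak 4
Item 2@3: d1:4  d2:2  d3:4  d4:2  d5:0 → peak 4
Item 2@4: d1:4  d2:2  d3:2  d4:2  d5:2 → peak 4
Best is Item 2@2, peak 4.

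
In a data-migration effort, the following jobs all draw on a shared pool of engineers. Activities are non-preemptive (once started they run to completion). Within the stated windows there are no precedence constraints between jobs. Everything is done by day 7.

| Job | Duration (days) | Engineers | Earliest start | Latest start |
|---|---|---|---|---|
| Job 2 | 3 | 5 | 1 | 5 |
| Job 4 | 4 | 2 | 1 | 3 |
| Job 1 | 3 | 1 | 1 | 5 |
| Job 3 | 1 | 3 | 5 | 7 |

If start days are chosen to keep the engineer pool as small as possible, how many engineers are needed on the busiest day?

7

Early-start (Job 2@1, Job 4@1, Job 1@1, Job 3@5) gives peak 8: d1:8  d2:8  d3:8  d4:2  d5:3  d6:0  d7:0.
Shift Job 1→4.
Schedule Job 2@1, Job 4@1, Job 1@4, Job 3@5: d1:7  d2:7  d3:7  d4:3  d5:4  d6:1  d7:0 — peak 7.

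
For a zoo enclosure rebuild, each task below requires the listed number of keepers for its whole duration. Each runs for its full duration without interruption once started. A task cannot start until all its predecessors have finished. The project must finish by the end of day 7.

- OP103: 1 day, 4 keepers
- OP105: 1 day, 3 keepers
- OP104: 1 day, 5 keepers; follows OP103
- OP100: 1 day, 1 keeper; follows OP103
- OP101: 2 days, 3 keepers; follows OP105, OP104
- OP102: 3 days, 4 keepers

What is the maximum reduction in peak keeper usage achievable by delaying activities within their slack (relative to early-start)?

4

Early-start peak: d1:11  d2:10  d3:7  d4:3  d5:0  d6:0  d7:0 ⇒ 11.
Leveled (OP103@1, OP105@1, OP104@2, OP100@2, OP101@3, OP102@3): d1:7  d2:6  d3:7  d4:7  d5:4  d6:0  d7:0 ⇒ 7.
Reduction 11 − 7 = 4.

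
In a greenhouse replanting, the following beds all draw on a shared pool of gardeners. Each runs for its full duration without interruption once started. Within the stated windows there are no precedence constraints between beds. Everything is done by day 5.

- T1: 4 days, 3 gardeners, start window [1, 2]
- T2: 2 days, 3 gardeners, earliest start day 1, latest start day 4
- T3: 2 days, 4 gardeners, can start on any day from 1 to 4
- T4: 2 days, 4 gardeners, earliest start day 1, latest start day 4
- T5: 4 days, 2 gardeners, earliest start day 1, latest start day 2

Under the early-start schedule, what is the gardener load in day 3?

5

At early start, day 3 has: T1, T5.
Demand: 3 + 2 = 5.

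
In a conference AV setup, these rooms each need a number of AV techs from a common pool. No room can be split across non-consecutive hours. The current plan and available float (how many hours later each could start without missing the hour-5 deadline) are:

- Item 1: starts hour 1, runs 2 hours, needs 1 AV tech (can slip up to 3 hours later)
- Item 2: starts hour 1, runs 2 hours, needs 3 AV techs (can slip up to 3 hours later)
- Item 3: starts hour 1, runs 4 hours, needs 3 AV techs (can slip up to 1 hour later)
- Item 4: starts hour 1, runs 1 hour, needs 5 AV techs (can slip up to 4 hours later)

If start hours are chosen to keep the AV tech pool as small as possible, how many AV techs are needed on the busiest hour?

6

Early-start (Item 1@1, Item 2@1, Item 3@1, Item 4@1) gives peak 12: h1:12  h2:7  h3:3  h4:3  h5:0.
Shift Item 2→3, Item 4→5.
Schedule Item 1@1, Item 2@3, Item 3@1, Item 4@5: h1:4  h2:4  h3:6  h4:6  h5:5 — peak 6.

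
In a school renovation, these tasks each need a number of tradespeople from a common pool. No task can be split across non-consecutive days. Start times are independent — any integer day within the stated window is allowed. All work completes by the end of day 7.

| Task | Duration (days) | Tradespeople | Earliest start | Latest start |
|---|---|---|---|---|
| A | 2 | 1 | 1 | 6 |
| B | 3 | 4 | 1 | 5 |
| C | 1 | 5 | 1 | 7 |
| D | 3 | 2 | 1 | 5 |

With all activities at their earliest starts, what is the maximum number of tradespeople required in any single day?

12

Early-start schedule: A@1, B@1, C@1, D@1.
Load per day: day 1: 12, day 2: 7, day 3: 6, day 4: 0, day 5: 0, day 6: 0, day 7: 0.
Peak is 12.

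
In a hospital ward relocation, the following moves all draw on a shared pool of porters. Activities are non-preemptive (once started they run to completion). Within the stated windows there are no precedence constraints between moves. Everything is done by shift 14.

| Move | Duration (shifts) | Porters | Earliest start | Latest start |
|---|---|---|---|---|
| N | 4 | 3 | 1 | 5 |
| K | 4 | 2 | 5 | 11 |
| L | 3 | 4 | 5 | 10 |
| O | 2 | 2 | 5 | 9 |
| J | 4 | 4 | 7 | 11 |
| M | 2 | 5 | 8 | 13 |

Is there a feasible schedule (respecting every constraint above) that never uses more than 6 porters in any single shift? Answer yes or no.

yes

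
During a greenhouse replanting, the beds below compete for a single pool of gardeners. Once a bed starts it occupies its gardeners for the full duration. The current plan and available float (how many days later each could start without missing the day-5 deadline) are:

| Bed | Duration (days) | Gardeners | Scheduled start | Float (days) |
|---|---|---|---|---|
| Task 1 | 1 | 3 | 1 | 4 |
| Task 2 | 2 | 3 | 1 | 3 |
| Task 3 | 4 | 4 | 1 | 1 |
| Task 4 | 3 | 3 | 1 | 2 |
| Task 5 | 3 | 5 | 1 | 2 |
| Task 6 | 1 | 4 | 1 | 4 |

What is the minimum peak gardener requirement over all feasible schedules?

Early-start (Task 1@1, Task 2@1, Task 3@1, Task 4@1, Task 5@1, Task 6@1) gives peak 22: d1:22  d2:15  d3:12  d4:4  d5:0.
Shift Task 4→2, Task 5→3, Task 6→5.
Schedule Task 1@1, Task 2@1, Task 3@1, Task 4@2, Task 5@3, Task 6@5: d1:10  d2:10  d3:12  d4:12  d5:9 — peak 12.

12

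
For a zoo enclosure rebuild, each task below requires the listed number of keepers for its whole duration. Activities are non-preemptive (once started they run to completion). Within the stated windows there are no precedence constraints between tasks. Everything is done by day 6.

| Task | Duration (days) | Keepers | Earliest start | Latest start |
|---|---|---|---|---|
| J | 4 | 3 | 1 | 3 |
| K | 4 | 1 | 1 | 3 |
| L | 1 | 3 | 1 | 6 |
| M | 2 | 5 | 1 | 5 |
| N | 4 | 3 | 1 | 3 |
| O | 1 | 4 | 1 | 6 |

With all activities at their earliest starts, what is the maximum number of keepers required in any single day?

19

Early-start schedule: J@1, K@1, L@1, M@1, N@1, O@1.
Load per day: day 1: 19, day 2: 12, day 3: 7, day 4: 7, day 5: 0, day 6: 0.
Peak is 19.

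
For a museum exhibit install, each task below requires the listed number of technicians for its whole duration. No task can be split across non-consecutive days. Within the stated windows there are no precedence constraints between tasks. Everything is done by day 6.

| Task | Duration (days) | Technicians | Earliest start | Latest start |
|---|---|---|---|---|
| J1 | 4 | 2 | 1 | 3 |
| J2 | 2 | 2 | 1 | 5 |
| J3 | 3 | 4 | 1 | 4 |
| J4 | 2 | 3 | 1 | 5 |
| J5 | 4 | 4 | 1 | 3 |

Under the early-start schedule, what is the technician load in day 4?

At early start, day 4 has: J1, J5.
Demand: 2 + 4 = 6.

6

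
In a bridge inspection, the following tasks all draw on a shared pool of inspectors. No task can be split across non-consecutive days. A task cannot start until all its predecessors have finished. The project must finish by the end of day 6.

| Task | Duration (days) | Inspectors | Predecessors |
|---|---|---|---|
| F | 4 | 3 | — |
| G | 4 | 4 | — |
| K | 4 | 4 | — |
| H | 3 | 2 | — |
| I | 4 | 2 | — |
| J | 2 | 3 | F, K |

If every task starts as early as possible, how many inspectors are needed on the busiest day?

15

Early-start schedule: F@1, G@1, K@1, H@1, I@1, J@5.
Load per day: day 1: 15, day 2: 15, day 3: 15, day 4: 13, day 5: 3, day 6: 3.
Peak is 15.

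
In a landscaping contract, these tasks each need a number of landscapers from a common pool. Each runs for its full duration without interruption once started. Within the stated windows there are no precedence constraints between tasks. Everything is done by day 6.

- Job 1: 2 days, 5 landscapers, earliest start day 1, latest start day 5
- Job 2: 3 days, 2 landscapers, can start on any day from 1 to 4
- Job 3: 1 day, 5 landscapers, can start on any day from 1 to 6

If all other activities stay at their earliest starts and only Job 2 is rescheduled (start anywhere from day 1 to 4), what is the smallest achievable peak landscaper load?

10

Job 2@1: d1:12  d2:7  d3:2  d4:0  d5:0  d6:0 → peak 12
Job 2@2: d1:10  d2:7  d3:2  d4:2  d5:0  d6:0 → peak 10
Job 2@3: d1:10  d2:5  d3:2  d4:2  d5:2  d6:0 → peak 10
Job 2@4: d1:10  d2:5  d3:0  d4:2  d5:2  d6:2 → peak 10
Best is Job 2@2, peak 10.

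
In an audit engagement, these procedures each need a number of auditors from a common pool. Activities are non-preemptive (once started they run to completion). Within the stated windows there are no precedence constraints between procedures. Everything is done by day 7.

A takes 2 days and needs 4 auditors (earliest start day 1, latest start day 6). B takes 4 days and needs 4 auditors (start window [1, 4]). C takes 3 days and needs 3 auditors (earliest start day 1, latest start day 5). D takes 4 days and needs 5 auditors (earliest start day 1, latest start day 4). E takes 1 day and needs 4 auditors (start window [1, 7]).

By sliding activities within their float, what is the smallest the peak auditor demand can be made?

9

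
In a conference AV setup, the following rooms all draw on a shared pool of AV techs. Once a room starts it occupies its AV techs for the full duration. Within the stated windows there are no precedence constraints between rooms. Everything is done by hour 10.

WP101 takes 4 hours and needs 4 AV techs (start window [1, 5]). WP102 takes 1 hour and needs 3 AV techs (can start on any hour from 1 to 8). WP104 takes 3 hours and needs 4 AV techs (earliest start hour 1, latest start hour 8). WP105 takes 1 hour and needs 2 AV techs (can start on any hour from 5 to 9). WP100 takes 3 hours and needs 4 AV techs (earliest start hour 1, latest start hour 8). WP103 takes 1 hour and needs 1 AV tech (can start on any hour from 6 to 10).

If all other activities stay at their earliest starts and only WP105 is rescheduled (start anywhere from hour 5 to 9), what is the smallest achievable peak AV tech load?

15

WP105@5: h1:15  h2:12  h3:12  h4:4  h5:2  h6:1  h7:0  h8:0  h9:0  h10:0 → peak 15
WP105@6: h1:15  h2:12  h3:12  h4:4  h5:0  h6:3  h7:0  h8:0  h9:0  h10:0 → peak 15
WP105@7: h1:15  h2:12  h3:12  h4:4  h5:0  h6:1  h7:2  h8:0  h9:0  h10:0 → peak 15
WP105@8: h1:15  h2:12  h3:12  h4:4  h5:0  h6:1  h7:0  h8:2  h9:0  h10:0 → peak 15
WP105@9: h1:15  h2:12  h3:12  h4:4  h5:0  h6:1  h7:0  h8:0  h9:2  h10:0 → peak 15
Best is WP105@5, peak 15.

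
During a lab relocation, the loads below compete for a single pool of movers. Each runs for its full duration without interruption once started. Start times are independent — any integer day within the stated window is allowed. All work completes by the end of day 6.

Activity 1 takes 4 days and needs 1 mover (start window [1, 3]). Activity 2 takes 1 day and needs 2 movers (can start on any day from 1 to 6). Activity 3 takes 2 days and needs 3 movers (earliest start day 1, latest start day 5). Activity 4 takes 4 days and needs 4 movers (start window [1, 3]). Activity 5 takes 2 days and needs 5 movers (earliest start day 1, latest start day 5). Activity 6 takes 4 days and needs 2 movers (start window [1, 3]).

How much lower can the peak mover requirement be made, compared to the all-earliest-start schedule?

Early-start peak: d1:17  d2:15  d3:7  d4:7  d5:0  d6:0 ⇒ 17.
Leveled (Activity 1@1, Activity 2@1, Activity 3@1, Activity 4@3, Activity 5@5, Activity 6@1): d1:8  d2:6  d3:7  d4:7  d5:9  d6:9 ⇒ 9.
Reduction 17 − 9 = 8.

8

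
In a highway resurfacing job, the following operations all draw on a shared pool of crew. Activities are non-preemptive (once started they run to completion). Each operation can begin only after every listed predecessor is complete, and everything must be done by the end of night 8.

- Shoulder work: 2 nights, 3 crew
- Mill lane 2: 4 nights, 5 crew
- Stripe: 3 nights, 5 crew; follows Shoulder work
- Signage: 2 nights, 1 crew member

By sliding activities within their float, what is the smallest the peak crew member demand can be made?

Early-start (Shoulder work@1, Mill lane 2@1, Stripe@3, Signage@1) gives peak 10: n1:9  n2:9  n3:10  n4:10  n5:5  n6:0  n7:0  n8:0.
Shift Stripe→5, Signage→3.
Schedule Shoulder work@1, Mill lane 2@1, Stripe@5, Signage@3: n1:8  n2:8  n3:6  n4:6  n5:5  n6:5  n7:5  n8:0 — peak 8.

8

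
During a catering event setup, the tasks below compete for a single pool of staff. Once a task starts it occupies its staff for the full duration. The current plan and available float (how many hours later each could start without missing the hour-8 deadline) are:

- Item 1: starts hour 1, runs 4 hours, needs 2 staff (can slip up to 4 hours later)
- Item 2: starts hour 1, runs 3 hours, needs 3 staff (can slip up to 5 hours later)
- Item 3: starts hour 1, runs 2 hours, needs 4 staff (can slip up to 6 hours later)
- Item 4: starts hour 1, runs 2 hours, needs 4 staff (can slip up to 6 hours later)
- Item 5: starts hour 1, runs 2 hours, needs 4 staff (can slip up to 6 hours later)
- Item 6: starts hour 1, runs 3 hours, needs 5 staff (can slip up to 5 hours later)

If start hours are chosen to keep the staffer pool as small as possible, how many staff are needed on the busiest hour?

8

Early-start (Item 1@1, Item 2@1, Item 3@1, Item 4@1, Item 5@1, Item 6@1) gives peak 22: h1:22  h2:22  h3:10  h4:2  h5:0  h6:0  h7:0  h8:0.
Shift Item 2→4, Item 3→5, Item 4→7, Item 5→7.
Schedule Item 1@1, Item 2@4, Item 3@5, Item 4@7, Item 5@7, Item 6@1: h1:7  h2:7  h3:7  h4:5  h5:7  h6:7  h7:8  h8:8 — peak 8.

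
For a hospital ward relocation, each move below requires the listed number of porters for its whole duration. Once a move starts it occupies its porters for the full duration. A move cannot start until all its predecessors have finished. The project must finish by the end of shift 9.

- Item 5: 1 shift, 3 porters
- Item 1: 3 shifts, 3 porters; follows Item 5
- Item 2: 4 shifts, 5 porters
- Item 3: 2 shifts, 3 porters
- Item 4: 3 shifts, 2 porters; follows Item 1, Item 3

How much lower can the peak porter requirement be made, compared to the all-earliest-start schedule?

Early-start peak: s1:11  s2:11  s3:8  s4:8  s5:2  s6:2  s7:2  s8:0  s9:0 ⇒ 11.
Leveled (Item 5@1, Item 1@2, Item 2@5, Item 3@1, Item 4@5): s1:6  s2:6  s3:3  s4:3  s5:7  s6:7  s7:7  s8:5  s9:0 ⇒ 7.
Reduction 11 − 7 = 4.

4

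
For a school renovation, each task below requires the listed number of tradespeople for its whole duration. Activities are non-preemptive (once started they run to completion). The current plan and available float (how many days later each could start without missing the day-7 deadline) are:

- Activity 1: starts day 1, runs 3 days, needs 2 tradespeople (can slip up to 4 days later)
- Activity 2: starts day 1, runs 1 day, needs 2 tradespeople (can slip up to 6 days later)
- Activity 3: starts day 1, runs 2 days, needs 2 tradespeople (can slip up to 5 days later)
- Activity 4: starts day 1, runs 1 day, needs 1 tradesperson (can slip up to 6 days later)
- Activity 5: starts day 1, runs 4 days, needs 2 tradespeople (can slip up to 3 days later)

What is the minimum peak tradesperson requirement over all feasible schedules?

Early-start (Activity 1@1, Activity 2@1, Activity 3@1, Activity 4@1, Activity 5@1) gives peak 9: d1:9  d2:6  d3:4  d4:2  d5:0  d6:0  d7:0.
Shift Activity 3→2, Activity 4→4, Activity 5→4.
Schedule Activity 1@1, Activity 2@1, Activity 3@2, Activity 4@4, Activity 5@4: d1:4  d2:4  d3:4  d4:3  d5:2  d6:2  d7:2 — peak 4.

4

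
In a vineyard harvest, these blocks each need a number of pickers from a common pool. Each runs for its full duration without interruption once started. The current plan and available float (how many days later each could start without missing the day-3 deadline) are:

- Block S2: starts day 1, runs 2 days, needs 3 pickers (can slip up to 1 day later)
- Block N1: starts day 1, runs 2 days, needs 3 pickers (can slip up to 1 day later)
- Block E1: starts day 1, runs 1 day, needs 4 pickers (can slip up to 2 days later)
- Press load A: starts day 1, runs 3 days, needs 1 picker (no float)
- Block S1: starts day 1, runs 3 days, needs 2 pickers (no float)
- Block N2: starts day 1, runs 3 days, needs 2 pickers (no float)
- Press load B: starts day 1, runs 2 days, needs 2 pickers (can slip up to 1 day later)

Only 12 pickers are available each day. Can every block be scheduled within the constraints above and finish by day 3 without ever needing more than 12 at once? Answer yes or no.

no

The minimum achievable peak is 13; 12 < 13, so no feasible schedule stays within the cap.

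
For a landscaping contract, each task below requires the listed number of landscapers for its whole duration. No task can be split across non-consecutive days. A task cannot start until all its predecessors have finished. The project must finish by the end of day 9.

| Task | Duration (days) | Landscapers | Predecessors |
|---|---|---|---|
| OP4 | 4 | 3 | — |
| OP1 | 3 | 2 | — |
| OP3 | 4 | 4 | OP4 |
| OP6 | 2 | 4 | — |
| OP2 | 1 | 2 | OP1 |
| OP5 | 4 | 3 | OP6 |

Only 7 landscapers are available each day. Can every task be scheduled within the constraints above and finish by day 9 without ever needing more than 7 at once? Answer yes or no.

yes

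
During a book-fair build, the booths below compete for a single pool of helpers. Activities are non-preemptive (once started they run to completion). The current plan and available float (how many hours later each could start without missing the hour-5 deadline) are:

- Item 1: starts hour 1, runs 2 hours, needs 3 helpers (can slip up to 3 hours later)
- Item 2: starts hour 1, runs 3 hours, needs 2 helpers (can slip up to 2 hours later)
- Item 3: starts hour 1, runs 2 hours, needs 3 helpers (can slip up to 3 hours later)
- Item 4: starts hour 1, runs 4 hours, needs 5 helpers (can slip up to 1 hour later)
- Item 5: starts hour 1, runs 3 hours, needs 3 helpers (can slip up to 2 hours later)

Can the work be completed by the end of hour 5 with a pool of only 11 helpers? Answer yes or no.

Schedule Item 1@1, Item 2@1, Item 3@4, Item 4@1, Item 5@3: h1:10  h2:10  h3:10  h4:11  h5:6 — peak 11 ≤ 11.

yes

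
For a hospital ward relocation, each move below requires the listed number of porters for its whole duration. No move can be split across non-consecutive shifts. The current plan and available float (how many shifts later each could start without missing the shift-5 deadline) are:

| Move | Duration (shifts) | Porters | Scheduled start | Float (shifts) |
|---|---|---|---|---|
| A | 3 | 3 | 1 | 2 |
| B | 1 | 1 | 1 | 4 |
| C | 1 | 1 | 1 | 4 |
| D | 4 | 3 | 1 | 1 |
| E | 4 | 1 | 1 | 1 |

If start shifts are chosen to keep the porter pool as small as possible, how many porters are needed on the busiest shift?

Early-start (A@1, B@1, C@1, D@1, E@1) gives peak 9: s1:9  s2:7  s3:7  s4:4  s5:0.
Shift D→2.
Schedule A@1, B@1, C@1, D@2, E@1: s1:6  s2:7  s3:7  s4:4  s5:3 — peak 7.

7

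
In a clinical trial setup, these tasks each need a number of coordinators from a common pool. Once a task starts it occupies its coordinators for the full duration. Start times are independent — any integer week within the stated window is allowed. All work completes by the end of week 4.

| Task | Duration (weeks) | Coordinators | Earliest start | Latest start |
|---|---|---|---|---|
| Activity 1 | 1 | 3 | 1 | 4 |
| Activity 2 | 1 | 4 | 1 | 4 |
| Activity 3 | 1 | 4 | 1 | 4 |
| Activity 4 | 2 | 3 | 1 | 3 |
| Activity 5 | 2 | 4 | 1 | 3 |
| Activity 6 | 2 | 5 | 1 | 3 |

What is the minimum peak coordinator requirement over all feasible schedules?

10

Early-start (Activity 1@1, Activity 2@1, Activity 3@1, Activity 4@1, Activity 5@1, Activity 6@1) gives peak 23: w1:23  w2:12  w3:0  w4:0.
Shift Activity 3→2, Activity 5→3, Activity 6→3.
Schedule Activity 1@1, Activity 2@1, Activity 3@2, Activity 4@1, Activity 5@3, Activity 6@3: w1:10  w2:7  w3:9  w4:9 — peak 10.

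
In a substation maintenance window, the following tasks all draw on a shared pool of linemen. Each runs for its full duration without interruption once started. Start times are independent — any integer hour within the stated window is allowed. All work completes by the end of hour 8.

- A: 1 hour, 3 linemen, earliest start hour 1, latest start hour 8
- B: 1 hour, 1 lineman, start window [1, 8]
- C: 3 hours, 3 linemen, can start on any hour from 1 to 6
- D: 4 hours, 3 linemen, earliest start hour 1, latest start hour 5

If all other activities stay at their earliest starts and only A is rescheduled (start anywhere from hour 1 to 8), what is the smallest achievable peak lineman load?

A@1: h1:10  h2:6  h3:6  h4:3  h5:0  h6:0  h7:0  h8:0 → peak 10
A@2: h1:7  h2:9  h3:6  h4:3  h5:0  h6:0  h7:0  h8:0 → peak 9
A@3: h1:7  h2:6  h3:9  h4:3  h5:0  h6:0  h7:0  h8:0 → peak 9
A@4: h1:7  h2:6  h3:6  h4:6  h5:0  h6:0  h7:0  h8:0 → peak 7
A@5: h1:7  h2:6  h3:6  h4:3  h5:3  h6:0  h7:0  h8:0 → peak 7
A@6: h1:7  h2:6  h3:6  h4:3  h5:0  h6:3  h7:0  h8:0 → peak 7
A@7: h1:7  h2:6  h3:6  h4:3  h5:0  h6:0  h7:3  h8:0 → peak 7
A@8: h1:7  h2:6  h3:6  h4:3  h5:0  h6:0  h7:0  h8:3 → peak 7
Best is A@4, peak 7.

7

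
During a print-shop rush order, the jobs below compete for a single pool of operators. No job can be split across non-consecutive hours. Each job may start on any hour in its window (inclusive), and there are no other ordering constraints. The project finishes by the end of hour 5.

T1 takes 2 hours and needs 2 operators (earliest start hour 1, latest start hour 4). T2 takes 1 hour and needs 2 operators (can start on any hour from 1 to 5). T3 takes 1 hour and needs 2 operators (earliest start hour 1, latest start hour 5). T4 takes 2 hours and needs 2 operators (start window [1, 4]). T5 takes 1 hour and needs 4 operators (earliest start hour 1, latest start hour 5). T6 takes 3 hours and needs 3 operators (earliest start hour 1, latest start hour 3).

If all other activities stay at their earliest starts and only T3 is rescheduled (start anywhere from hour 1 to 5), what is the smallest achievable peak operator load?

13

T3@1: h1:15  h2:7  h3:3  h4:0  h5:0 → peak 15
T3@2: h1:13  h2:9  h3:3  h4:0  h5:0 → peak 13
T3@3: h1:13  h2:7  h3:5  h4:0  h5:0 → peak 13
T3@4: h1:13  h2:7  h3:3  h4:2  h5:0 → peak 13
T3@5: h1:13  h2:7  h3:3  h4:0  h5:2 → peak 13
Best is T3@2, peak 13.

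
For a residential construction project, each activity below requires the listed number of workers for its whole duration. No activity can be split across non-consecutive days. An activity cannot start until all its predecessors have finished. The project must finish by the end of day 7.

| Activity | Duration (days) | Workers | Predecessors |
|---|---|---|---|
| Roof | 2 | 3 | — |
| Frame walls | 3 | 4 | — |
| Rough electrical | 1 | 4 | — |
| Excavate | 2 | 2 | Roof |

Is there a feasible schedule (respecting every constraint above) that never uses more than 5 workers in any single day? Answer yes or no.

The minimum achievable peak is 6; 5 < 6, so no feasible schedule stays within the cap.

no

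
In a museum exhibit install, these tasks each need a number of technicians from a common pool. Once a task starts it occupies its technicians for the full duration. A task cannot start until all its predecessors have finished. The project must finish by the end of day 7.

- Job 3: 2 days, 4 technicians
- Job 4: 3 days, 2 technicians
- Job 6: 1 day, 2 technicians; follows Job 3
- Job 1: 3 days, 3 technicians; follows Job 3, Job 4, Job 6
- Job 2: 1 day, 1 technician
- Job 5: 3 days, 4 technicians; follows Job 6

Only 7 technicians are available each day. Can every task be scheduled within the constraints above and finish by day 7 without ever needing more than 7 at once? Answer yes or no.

yes

Schedule Job 3@1, Job 4@1, Job 6@3, Job 1@4, Job 2@1, Job 5@4: d1:7  d2:6  d3:4  d4:7  d5:7  d6:7  d7:0 — peak 7 ≤ 7.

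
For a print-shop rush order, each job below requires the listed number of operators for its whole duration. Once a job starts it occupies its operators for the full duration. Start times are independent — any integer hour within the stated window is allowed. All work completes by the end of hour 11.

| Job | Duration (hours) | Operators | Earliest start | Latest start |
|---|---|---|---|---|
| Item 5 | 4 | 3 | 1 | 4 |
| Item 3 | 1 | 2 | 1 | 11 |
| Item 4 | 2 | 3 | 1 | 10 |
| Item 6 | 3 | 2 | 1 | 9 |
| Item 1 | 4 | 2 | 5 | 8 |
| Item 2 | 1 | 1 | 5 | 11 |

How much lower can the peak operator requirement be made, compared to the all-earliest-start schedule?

6

Early-start peak: h1:10  h2:8  h3:5  h4:3  h5:3  h6:2  h7:2  h8:2  h9:0  h10:0  h11:0 ⇒ 10.
Leveled (Item 5@1, Item 3@5, Item 4@6, Item 6@8, Item 1@8, Item 2@5): h1:3  h2:3  h3:3  h4:3  h5:3  h6:3  h7:3  h8:4  h9:4  h10:4  h11:2 ⇒ 4.
Reduction 10 − 4 = 6.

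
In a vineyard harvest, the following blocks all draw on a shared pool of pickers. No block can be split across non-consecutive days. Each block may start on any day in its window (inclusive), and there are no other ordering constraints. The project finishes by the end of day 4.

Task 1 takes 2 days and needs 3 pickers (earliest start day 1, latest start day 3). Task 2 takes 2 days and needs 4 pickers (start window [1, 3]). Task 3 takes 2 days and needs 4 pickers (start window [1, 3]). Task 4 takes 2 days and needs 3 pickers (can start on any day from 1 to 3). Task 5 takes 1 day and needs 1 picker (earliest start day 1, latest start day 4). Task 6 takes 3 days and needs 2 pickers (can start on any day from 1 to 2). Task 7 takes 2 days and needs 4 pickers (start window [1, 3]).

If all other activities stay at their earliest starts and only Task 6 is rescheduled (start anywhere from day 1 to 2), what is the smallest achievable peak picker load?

20

Task 6@1: d1:21  d2:20  d3:2  d4:0 → peak 21
Task 6@2: d1:19  d2:20  d3:2  d4:2 → peak 20
Best is Task 6@2, peak 20.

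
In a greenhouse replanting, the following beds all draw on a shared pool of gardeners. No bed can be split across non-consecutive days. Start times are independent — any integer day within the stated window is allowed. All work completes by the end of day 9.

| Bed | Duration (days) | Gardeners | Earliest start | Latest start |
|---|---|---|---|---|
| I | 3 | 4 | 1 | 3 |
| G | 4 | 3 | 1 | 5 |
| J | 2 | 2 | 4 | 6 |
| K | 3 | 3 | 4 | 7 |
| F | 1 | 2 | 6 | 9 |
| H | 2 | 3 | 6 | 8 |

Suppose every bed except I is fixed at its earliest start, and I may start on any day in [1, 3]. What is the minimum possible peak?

I@1: d1:7  d2:7  d3:7  d4:8  d5:5  d6:8  d7:3  d8:0  d9:0 → peak 8
I@2: d1:3  d2:7  d3:7  d4:12  d5:5  d6:8  d7:3  d8:0  d9:0 → peak 12
I@3: d1:3  d2:3  d3:7  d4:12  d5:9  d6:8  d7:3  d8:0  d9:0 → peak 12
Best is I@1, peak 8.

8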